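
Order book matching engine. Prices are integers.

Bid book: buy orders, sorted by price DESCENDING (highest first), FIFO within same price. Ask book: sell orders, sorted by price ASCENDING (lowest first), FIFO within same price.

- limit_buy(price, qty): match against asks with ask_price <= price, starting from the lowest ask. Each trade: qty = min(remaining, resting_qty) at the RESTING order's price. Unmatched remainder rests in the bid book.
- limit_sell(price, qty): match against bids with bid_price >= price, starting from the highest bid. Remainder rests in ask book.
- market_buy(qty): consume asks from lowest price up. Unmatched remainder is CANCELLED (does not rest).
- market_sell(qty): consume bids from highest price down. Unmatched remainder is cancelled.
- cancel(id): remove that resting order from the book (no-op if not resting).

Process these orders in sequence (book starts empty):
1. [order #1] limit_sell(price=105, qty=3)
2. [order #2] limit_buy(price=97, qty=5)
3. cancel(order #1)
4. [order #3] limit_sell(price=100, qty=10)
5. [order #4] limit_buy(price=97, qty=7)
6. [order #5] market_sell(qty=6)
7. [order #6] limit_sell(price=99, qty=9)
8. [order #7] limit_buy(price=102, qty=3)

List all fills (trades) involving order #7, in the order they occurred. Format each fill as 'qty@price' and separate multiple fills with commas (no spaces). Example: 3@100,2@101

After op 1 [order #1] limit_sell(price=105, qty=3): fills=none; bids=[-] asks=[#1:3@105]
After op 2 [order #2] limit_buy(price=97, qty=5): fills=none; bids=[#2:5@97] asks=[#1:3@105]
After op 3 cancel(order #1): fills=none; bids=[#2:5@97] asks=[-]
After op 4 [order #3] limit_sell(price=100, qty=10): fills=none; bids=[#2:5@97] asks=[#3:10@100]
After op 5 [order #4] limit_buy(price=97, qty=7): fills=none; bids=[#2:5@97 #4:7@97] asks=[#3:10@100]
After op 6 [order #5] market_sell(qty=6): fills=#2x#5:5@97 #4x#5:1@97; bids=[#4:6@97] asks=[#3:10@100]
After op 7 [order #6] limit_sell(price=99, qty=9): fills=none; bids=[#4:6@97] asks=[#6:9@99 #3:10@100]
After op 8 [order #7] limit_buy(price=102, qty=3): fills=#7x#6:3@99; bids=[#4:6@97] asks=[#6:6@99 #3:10@100]

Answer: 3@99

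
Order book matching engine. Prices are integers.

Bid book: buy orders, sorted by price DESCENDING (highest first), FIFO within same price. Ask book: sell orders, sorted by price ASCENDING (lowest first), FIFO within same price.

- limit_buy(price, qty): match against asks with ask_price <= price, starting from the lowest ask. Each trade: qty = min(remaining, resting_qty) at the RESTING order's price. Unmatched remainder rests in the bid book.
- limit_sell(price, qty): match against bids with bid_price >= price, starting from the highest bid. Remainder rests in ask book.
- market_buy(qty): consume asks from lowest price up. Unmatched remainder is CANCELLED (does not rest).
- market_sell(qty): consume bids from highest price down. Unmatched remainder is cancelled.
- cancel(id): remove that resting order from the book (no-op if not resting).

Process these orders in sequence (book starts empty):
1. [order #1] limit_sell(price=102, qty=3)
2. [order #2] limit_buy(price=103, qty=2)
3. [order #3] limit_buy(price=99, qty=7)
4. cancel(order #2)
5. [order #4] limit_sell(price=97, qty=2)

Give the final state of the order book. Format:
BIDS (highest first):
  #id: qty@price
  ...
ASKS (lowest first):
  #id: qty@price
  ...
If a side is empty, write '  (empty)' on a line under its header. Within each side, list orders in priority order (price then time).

Answer: BIDS (highest first):
  #3: 5@99
ASKS (lowest first):
  #1: 1@102

Derivation:
After op 1 [order #1] limit_sell(price=102, qty=3): fills=none; bids=[-] asks=[#1:3@102]
After op 2 [order #2] limit_buy(price=103, qty=2): fills=#2x#1:2@102; bids=[-] asks=[#1:1@102]
After op 3 [order #3] limit_buy(price=99, qty=7): fills=none; bids=[#3:7@99] asks=[#1:1@102]
After op 4 cancel(order #2): fills=none; bids=[#3:7@99] asks=[#1:1@102]
After op 5 [order #4] limit_sell(price=97, qty=2): fills=#3x#4:2@99; bids=[#3:5@99] asks=[#1:1@102]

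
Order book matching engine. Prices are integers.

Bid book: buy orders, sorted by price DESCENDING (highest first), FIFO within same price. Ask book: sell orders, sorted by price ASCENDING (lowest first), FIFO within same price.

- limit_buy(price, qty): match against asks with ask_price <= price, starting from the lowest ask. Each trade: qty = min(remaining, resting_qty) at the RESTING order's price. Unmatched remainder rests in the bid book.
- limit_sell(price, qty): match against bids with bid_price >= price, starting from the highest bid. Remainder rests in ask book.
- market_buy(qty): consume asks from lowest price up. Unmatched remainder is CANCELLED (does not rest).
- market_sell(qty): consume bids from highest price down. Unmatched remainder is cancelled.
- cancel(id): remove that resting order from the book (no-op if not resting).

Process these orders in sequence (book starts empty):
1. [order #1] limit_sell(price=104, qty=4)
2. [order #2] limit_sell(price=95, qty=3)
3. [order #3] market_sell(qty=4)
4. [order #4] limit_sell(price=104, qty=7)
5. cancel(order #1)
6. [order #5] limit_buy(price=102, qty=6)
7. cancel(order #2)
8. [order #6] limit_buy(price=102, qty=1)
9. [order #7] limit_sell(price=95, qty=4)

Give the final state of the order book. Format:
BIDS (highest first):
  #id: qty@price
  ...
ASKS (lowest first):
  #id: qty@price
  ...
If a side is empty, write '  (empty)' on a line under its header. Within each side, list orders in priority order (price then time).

Answer: BIDS (highest first):
  (empty)
ASKS (lowest first):
  #4: 7@104

Derivation:
After op 1 [order #1] limit_sell(price=104, qty=4): fills=none; bids=[-] asks=[#1:4@104]
After op 2 [order #2] limit_sell(price=95, qty=3): fills=none; bids=[-] asks=[#2:3@95 #1:4@104]
After op 3 [order #3] market_sell(qty=4): fills=none; bids=[-] asks=[#2:3@95 #1:4@104]
After op 4 [order #4] limit_sell(price=104, qty=7): fills=none; bids=[-] asks=[#2:3@95 #1:4@104 #4:7@104]
After op 5 cancel(order #1): fills=none; bids=[-] asks=[#2:3@95 #4:7@104]
After op 6 [order #5] limit_buy(price=102, qty=6): fills=#5x#2:3@95; bids=[#5:3@102] asks=[#4:7@104]
After op 7 cancel(order #2): fills=none; bids=[#5:3@102] asks=[#4:7@104]
After op 8 [order #6] limit_buy(price=102, qty=1): fills=none; bids=[#5:3@102 #6:1@102] asks=[#4:7@104]
After op 9 [order #7] limit_sell(price=95, qty=4): fills=#5x#7:3@102 #6x#7:1@102; bids=[-] asks=[#4:7@104]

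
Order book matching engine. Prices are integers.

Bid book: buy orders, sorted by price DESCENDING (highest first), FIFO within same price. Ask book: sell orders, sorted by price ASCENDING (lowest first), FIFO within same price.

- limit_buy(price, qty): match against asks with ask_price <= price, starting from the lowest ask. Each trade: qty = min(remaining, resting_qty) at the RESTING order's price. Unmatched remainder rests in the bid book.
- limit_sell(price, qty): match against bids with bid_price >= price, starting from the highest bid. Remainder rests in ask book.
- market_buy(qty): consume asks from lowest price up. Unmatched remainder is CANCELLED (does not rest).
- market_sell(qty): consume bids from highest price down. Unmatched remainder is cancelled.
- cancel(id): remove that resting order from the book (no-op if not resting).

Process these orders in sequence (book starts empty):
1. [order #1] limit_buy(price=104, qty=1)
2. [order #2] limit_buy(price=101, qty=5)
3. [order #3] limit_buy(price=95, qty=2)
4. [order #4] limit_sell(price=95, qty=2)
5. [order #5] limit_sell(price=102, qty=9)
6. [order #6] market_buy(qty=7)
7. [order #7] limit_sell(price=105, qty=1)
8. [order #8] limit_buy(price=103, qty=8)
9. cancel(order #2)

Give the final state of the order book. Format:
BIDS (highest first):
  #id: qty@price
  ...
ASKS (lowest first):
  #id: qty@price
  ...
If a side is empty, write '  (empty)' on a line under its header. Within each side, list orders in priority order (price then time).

Answer: BIDS (highest first):
  #8: 6@103
  #3: 2@95
ASKS (lowest first):
  #7: 1@105

Derivation:
After op 1 [order #1] limit_buy(price=104, qty=1): fills=none; bids=[#1:1@104] asks=[-]
After op 2 [order #2] limit_buy(price=101, qty=5): fills=none; bids=[#1:1@104 #2:5@101] asks=[-]
After op 3 [order #3] limit_buy(price=95, qty=2): fills=none; bids=[#1:1@104 #2:5@101 #3:2@95] asks=[-]
After op 4 [order #4] limit_sell(price=95, qty=2): fills=#1x#4:1@104 #2x#4:1@101; bids=[#2:4@101 #3:2@95] asks=[-]
After op 5 [order #5] limit_sell(price=102, qty=9): fills=none; bids=[#2:4@101 #3:2@95] asks=[#5:9@102]
After op 6 [order #6] market_buy(qty=7): fills=#6x#5:7@102; bids=[#2:4@101 #3:2@95] asks=[#5:2@102]
After op 7 [order #7] limit_sell(price=105, qty=1): fills=none; bids=[#2:4@101 #3:2@95] asks=[#5:2@102 #7:1@105]
After op 8 [order #8] limit_buy(price=103, qty=8): fills=#8x#5:2@102; bids=[#8:6@103 #2:4@101 #3:2@95] asks=[#7:1@105]
After op 9 cancel(order #2): fills=none; bids=[#8:6@103 #3:2@95] asks=[#7:1@105]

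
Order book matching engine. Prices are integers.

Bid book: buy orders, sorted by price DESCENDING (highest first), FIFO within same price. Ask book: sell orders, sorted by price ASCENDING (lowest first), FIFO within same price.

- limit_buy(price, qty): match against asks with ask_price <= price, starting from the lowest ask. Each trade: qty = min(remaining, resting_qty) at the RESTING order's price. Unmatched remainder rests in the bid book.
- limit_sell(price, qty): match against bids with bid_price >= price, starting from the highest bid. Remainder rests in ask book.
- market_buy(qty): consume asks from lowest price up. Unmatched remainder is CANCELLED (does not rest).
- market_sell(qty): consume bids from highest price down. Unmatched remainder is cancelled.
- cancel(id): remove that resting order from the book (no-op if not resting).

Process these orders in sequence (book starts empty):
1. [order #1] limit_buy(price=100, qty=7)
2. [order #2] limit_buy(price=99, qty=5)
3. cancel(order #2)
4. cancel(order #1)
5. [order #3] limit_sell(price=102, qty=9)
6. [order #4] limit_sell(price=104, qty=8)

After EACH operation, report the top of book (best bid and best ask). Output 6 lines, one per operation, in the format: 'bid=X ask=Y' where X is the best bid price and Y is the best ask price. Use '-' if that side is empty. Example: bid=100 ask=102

Answer: bid=100 ask=-
bid=100 ask=-
bid=100 ask=-
bid=- ask=-
bid=- ask=102
bid=- ask=102

Derivation:
After op 1 [order #1] limit_buy(price=100, qty=7): fills=none; bids=[#1:7@100] asks=[-]
After op 2 [order #2] limit_buy(price=99, qty=5): fills=none; bids=[#1:7@100 #2:5@99] asks=[-]
After op 3 cancel(order #2): fills=none; bids=[#1:7@100] asks=[-]
After op 4 cancel(order #1): fills=none; bids=[-] asks=[-]
After op 5 [order #3] limit_sell(price=102, qty=9): fills=none; bids=[-] asks=[#3:9@102]
After op 6 [order #4] limit_sell(price=104, qty=8): fills=none; bids=[-] asks=[#3:9@102 #4:8@104]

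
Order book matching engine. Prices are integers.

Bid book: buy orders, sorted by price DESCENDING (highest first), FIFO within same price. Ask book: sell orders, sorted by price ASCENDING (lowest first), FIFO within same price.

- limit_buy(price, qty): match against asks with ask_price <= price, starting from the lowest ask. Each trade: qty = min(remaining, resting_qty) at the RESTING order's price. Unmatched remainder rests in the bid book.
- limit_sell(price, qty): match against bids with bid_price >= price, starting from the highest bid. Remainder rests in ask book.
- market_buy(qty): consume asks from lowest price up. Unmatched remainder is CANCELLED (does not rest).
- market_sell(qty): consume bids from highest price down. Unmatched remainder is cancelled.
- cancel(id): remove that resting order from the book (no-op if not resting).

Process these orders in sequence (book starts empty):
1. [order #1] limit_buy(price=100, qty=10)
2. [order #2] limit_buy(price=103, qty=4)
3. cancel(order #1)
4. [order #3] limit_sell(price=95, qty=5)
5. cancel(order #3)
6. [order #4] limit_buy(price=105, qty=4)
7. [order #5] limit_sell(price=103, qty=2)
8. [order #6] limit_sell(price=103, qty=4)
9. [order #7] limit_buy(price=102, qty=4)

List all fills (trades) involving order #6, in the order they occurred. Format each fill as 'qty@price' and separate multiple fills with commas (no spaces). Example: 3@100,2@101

After op 1 [order #1] limit_buy(price=100, qty=10): fills=none; bids=[#1:10@100] asks=[-]
After op 2 [order #2] limit_buy(price=103, qty=4): fills=none; bids=[#2:4@103 #1:10@100] asks=[-]
After op 3 cancel(order #1): fills=none; bids=[#2:4@103] asks=[-]
After op 4 [order #3] limit_sell(price=95, qty=5): fills=#2x#3:4@103; bids=[-] asks=[#3:1@95]
After op 5 cancel(order #3): fills=none; bids=[-] asks=[-]
After op 6 [order #4] limit_buy(price=105, qty=4): fills=none; bids=[#4:4@105] asks=[-]
After op 7 [order #5] limit_sell(price=103, qty=2): fills=#4x#5:2@105; bids=[#4:2@105] asks=[-]
After op 8 [order #6] limit_sell(price=103, qty=4): fills=#4x#6:2@105; bids=[-] asks=[#6:2@103]
After op 9 [order #7] limit_buy(price=102, qty=4): fills=none; bids=[#7:4@102] asks=[#6:2@103]

Answer: 2@105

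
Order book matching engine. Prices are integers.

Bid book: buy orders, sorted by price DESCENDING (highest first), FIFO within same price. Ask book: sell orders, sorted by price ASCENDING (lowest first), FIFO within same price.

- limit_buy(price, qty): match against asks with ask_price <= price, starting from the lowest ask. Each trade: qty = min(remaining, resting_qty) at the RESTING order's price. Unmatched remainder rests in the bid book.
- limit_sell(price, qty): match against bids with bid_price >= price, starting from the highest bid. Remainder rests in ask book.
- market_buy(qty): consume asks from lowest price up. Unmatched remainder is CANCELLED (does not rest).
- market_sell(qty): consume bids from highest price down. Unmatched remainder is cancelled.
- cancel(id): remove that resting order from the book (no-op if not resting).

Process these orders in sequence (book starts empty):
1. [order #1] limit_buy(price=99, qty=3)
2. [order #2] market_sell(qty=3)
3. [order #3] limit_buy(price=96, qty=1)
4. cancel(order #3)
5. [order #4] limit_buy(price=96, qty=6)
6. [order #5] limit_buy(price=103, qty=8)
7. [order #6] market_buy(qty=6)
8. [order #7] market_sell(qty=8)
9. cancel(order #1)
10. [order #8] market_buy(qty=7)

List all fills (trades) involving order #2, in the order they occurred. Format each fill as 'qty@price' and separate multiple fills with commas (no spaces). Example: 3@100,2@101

Answer: 3@99

Derivation:
After op 1 [order #1] limit_buy(price=99, qty=3): fills=none; bids=[#1:3@99] asks=[-]
After op 2 [order #2] market_sell(qty=3): fills=#1x#2:3@99; bids=[-] asks=[-]
After op 3 [order #3] limit_buy(price=96, qty=1): fills=none; bids=[#3:1@96] asks=[-]
After op 4 cancel(order #3): fills=none; bids=[-] asks=[-]
After op 5 [order #4] limit_buy(price=96, qty=6): fills=none; bids=[#4:6@96] asks=[-]
After op 6 [order #5] limit_buy(price=103, qty=8): fills=none; bids=[#5:8@103 #4:6@96] asks=[-]
After op 7 [order #6] market_buy(qty=6): fills=none; bids=[#5:8@103 #4:6@96] asks=[-]
After op 8 [order #7] market_sell(qty=8): fills=#5x#7:8@103; bids=[#4:6@96] asks=[-]
After op 9 cancel(order #1): fills=none; bids=[#4:6@96] asks=[-]
After op 10 [order #8] market_buy(qty=7): fills=none; bids=[#4:6@96] asks=[-]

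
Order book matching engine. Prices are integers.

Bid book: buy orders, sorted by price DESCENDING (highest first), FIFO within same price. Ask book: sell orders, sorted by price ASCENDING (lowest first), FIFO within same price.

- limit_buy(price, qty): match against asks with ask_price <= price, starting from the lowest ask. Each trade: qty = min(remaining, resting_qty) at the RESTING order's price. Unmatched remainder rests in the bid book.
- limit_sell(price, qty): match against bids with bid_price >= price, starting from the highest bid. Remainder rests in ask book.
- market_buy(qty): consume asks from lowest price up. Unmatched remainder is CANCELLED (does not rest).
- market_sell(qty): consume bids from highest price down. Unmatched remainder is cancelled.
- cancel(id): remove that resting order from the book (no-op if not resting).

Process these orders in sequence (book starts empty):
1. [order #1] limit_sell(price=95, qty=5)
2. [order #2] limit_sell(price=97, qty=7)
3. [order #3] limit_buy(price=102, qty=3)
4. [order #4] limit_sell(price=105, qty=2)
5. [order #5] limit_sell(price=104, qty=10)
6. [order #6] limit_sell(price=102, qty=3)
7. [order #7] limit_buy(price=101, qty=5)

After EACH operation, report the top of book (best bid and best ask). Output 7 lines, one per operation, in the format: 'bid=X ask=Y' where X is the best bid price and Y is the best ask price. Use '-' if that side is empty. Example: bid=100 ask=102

Answer: bid=- ask=95
bid=- ask=95
bid=- ask=95
bid=- ask=95
bid=- ask=95
bid=- ask=95
bid=- ask=97

Derivation:
After op 1 [order #1] limit_sell(price=95, qty=5): fills=none; bids=[-] asks=[#1:5@95]
After op 2 [order #2] limit_sell(price=97, qty=7): fills=none; bids=[-] asks=[#1:5@95 #2:7@97]
After op 3 [order #3] limit_buy(price=102, qty=3): fills=#3x#1:3@95; bids=[-] asks=[#1:2@95 #2:7@97]
After op 4 [order #4] limit_sell(price=105, qty=2): fills=none; bids=[-] asks=[#1:2@95 #2:7@97 #4:2@105]
After op 5 [order #5] limit_sell(price=104, qty=10): fills=none; bids=[-] asks=[#1:2@95 #2:7@97 #5:10@104 #4:2@105]
After op 6 [order #6] limit_sell(price=102, qty=3): fills=none; bids=[-] asks=[#1:2@95 #2:7@97 #6:3@102 #5:10@104 #4:2@105]
After op 7 [order #7] limit_buy(price=101, qty=5): fills=#7x#1:2@95 #7x#2:3@97; bids=[-] asks=[#2:4@97 #6:3@102 #5:10@104 #4:2@105]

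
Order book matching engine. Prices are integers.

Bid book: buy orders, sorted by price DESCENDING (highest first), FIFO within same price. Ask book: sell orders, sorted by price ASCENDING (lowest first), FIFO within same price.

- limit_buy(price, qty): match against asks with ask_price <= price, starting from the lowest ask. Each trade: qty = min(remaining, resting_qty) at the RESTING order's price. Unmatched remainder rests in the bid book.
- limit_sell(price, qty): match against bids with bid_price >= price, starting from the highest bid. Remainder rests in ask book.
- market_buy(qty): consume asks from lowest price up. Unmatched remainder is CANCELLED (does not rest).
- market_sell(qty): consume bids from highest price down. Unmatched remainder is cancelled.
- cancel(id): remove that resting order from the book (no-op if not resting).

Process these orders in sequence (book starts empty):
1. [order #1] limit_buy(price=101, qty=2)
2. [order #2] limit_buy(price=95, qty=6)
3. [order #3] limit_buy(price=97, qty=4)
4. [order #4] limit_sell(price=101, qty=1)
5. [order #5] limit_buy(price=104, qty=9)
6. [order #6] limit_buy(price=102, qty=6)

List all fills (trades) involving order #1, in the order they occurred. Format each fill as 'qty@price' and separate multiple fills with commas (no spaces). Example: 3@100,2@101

Answer: 1@101

Derivation:
After op 1 [order #1] limit_buy(price=101, qty=2): fills=none; bids=[#1:2@101] asks=[-]
After op 2 [order #2] limit_buy(price=95, qty=6): fills=none; bids=[#1:2@101 #2:6@95] asks=[-]
After op 3 [order #3] limit_buy(price=97, qty=4): fills=none; bids=[#1:2@101 #3:4@97 #2:6@95] asks=[-]
After op 4 [order #4] limit_sell(price=101, qty=1): fills=#1x#4:1@101; bids=[#1:1@101 #3:4@97 #2:6@95] asks=[-]
After op 5 [order #5] limit_buy(price=104, qty=9): fills=none; bids=[#5:9@104 #1:1@101 #3:4@97 #2:6@95] asks=[-]
After op 6 [order #6] limit_buy(price=102, qty=6): fills=none; bids=[#5:9@104 #6:6@102 #1:1@101 #3:4@97 #2:6@95] asks=[-]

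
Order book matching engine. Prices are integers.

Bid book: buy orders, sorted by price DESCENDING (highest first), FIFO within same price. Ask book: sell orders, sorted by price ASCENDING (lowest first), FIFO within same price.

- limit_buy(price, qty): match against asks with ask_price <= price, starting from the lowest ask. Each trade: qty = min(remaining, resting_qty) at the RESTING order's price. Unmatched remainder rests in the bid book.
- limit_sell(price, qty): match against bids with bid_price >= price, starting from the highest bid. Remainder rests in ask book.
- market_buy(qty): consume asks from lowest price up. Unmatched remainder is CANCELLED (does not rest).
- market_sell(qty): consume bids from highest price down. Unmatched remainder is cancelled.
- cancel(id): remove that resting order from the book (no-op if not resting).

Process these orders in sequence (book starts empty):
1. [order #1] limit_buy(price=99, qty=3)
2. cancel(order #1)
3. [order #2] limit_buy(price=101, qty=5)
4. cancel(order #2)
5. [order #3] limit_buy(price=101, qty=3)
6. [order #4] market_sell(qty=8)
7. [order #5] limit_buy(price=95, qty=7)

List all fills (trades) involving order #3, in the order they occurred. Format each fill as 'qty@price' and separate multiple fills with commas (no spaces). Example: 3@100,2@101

Answer: 3@101

Derivation:
After op 1 [order #1] limit_buy(price=99, qty=3): fills=none; bids=[#1:3@99] asks=[-]
After op 2 cancel(order #1): fills=none; bids=[-] asks=[-]
After op 3 [order #2] limit_buy(price=101, qty=5): fills=none; bids=[#2:5@101] asks=[-]
After op 4 cancel(order #2): fills=none; bids=[-] asks=[-]
After op 5 [order #3] limit_buy(price=101, qty=3): fills=none; bids=[#3:3@101] asks=[-]
After op 6 [order #4] market_sell(qty=8): fills=#3x#4:3@101; bids=[-] asks=[-]
After op 7 [order #5] limit_buy(price=95, qty=7): fills=none; bids=[#5:7@95] asks=[-]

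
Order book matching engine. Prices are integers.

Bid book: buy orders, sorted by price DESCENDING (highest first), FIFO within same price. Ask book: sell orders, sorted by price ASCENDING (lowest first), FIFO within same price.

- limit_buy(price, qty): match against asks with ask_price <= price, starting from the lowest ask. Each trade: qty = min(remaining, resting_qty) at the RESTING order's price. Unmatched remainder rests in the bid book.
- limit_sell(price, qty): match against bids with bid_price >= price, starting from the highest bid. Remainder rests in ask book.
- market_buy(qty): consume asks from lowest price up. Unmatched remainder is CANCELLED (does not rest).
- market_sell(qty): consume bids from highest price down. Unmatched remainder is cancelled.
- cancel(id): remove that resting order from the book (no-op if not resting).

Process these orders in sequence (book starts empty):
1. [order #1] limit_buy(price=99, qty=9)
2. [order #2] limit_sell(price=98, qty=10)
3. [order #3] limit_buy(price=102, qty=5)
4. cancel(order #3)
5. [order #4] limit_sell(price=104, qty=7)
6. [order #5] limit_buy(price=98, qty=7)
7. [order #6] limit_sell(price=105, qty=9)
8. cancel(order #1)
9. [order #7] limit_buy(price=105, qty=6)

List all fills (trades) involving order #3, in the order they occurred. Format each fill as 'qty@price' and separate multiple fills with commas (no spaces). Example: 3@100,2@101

Answer: 1@98

Derivation:
After op 1 [order #1] limit_buy(price=99, qty=9): fills=none; bids=[#1:9@99] asks=[-]
After op 2 [order #2] limit_sell(price=98, qty=10): fills=#1x#2:9@99; bids=[-] asks=[#2:1@98]
After op 3 [order #3] limit_buy(price=102, qty=5): fills=#3x#2:1@98; bids=[#3:4@102] asks=[-]
After op 4 cancel(order #3): fills=none; bids=[-] asks=[-]
After op 5 [order #4] limit_sell(price=104, qty=7): fills=none; bids=[-] asks=[#4:7@104]
After op 6 [order #5] limit_buy(price=98, qty=7): fills=none; bids=[#5:7@98] asks=[#4:7@104]
After op 7 [order #6] limit_sell(price=105, qty=9): fills=none; bids=[#5:7@98] asks=[#4:7@104 #6:9@105]
After op 8 cancel(order #1): fills=none; bids=[#5:7@98] asks=[#4:7@104 #6:9@105]
After op 9 [order #7] limit_buy(price=105, qty=6): fills=#7x#4:6@104; bids=[#5:7@98] asks=[#4:1@104 #6:9@105]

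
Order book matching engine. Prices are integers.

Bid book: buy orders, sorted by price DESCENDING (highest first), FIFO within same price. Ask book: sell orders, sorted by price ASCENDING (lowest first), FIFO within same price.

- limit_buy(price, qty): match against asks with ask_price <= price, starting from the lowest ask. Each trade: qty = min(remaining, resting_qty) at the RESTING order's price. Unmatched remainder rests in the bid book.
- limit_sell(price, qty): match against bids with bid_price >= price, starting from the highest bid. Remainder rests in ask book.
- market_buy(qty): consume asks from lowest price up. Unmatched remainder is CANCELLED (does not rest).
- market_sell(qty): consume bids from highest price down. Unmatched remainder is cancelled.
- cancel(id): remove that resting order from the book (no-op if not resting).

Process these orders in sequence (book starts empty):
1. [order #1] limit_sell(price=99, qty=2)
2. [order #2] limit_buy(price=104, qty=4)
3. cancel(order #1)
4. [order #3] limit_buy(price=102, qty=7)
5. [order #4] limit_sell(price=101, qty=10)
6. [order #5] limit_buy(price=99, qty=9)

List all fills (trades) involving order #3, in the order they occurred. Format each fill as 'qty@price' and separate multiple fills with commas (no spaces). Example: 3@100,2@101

After op 1 [order #1] limit_sell(price=99, qty=2): fills=none; bids=[-] asks=[#1:2@99]
After op 2 [order #2] limit_buy(price=104, qty=4): fills=#2x#1:2@99; bids=[#2:2@104] asks=[-]
After op 3 cancel(order #1): fills=none; bids=[#2:2@104] asks=[-]
After op 4 [order #3] limit_buy(price=102, qty=7): fills=none; bids=[#2:2@104 #3:7@102] asks=[-]
After op 5 [order #4] limit_sell(price=101, qty=10): fills=#2x#4:2@104 #3x#4:7@102; bids=[-] asks=[#4:1@101]
After op 6 [order #5] limit_buy(price=99, qty=9): fills=none; bids=[#5:9@99] asks=[#4:1@101]

Answer: 7@102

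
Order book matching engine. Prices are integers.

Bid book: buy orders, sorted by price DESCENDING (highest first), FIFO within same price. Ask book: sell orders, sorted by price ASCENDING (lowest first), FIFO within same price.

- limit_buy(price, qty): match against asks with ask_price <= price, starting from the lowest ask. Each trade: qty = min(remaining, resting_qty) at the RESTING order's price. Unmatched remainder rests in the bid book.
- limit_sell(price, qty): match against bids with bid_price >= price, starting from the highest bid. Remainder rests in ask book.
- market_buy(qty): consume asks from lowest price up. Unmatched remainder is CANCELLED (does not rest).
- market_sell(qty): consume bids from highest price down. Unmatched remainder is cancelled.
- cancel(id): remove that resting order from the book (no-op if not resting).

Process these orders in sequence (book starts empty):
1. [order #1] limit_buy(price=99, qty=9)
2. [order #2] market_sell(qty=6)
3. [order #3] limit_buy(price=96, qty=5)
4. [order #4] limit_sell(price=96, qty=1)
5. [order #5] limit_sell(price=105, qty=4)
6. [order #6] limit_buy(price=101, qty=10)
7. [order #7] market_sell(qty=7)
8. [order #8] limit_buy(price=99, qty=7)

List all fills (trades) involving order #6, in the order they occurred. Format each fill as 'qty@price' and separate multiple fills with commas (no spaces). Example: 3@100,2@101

After op 1 [order #1] limit_buy(price=99, qty=9): fills=none; bids=[#1:9@99] asks=[-]
After op 2 [order #2] market_sell(qty=6): fills=#1x#2:6@99; bids=[#1:3@99] asks=[-]
After op 3 [order #3] limit_buy(price=96, qty=5): fills=none; bids=[#1:3@99 #3:5@96] asks=[-]
After op 4 [order #4] limit_sell(price=96, qty=1): fills=#1x#4:1@99; bids=[#1:2@99 #3:5@96] asks=[-]
After op 5 [order #5] limit_sell(price=105, qty=4): fills=none; bids=[#1:2@99 #3:5@96] asks=[#5:4@105]
After op 6 [order #6] limit_buy(price=101, qty=10): fills=none; bids=[#6:10@101 #1:2@99 #3:5@96] asks=[#5:4@105]
After op 7 [order #7] market_sell(qty=7): fills=#6x#7:7@101; bids=[#6:3@101 #1:2@99 #3:5@96] asks=[#5:4@105]
After op 8 [order #8] limit_buy(price=99, qty=7): fills=none; bids=[#6:3@101 #1:2@99 #8:7@99 #3:5@96] asks=[#5:4@105]

Answer: 7@101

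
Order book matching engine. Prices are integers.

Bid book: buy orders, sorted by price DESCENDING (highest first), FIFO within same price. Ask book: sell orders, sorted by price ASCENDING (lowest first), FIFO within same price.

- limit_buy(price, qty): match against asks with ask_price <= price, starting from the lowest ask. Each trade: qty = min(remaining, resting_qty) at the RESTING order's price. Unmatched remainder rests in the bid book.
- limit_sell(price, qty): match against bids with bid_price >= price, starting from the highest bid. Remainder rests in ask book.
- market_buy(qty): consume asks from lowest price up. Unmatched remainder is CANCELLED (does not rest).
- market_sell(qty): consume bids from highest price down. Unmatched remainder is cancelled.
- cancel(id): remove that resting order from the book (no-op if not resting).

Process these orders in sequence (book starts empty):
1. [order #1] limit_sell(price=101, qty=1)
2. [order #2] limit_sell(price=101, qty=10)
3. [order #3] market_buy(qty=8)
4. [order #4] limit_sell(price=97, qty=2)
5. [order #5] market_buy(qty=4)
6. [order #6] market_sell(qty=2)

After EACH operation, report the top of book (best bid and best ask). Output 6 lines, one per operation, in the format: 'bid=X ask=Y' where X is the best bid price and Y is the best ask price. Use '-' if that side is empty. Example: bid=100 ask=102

After op 1 [order #1] limit_sell(price=101, qty=1): fills=none; bids=[-] asks=[#1:1@101]
After op 2 [order #2] limit_sell(price=101, qty=10): fills=none; bids=[-] asks=[#1:1@101 #2:10@101]
After op 3 [order #3] market_buy(qty=8): fills=#3x#1:1@101 #3x#2:7@101; bids=[-] asks=[#2:3@101]
After op 4 [order #4] limit_sell(price=97, qty=2): fills=none; bids=[-] asks=[#4:2@97 #2:3@101]
After op 5 [order #5] market_buy(qty=4): fills=#5x#4:2@97 #5x#2:2@101; bids=[-] asks=[#2:1@101]
After op 6 [order #6] market_sell(qty=2): fills=none; bids=[-] asks=[#2:1@101]

Answer: bid=- ask=101
bid=- ask=101
bid=- ask=101
bid=- ask=97
bid=- ask=101
bid=- ask=101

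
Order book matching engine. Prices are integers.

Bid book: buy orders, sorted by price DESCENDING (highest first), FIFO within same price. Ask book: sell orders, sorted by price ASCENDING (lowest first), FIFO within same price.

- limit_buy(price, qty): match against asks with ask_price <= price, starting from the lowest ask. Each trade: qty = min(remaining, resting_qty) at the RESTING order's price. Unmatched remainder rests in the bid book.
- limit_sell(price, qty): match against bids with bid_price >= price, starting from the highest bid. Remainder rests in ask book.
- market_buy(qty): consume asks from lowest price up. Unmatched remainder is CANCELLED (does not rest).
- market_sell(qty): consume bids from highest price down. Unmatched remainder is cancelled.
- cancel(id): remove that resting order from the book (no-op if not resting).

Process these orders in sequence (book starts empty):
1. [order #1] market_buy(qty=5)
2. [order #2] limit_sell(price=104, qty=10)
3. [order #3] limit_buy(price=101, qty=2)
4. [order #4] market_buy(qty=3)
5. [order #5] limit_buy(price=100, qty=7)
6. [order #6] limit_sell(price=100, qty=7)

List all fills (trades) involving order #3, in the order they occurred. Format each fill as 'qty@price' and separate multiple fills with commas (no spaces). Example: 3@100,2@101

After op 1 [order #1] market_buy(qty=5): fills=none; bids=[-] asks=[-]
After op 2 [order #2] limit_sell(price=104, qty=10): fills=none; bids=[-] asks=[#2:10@104]
After op 3 [order #3] limit_buy(price=101, qty=2): fills=none; bids=[#3:2@101] asks=[#2:10@104]
After op 4 [order #4] market_buy(qty=3): fills=#4x#2:3@104; bids=[#3:2@101] asks=[#2:7@104]
After op 5 [order #5] limit_buy(price=100, qty=7): fills=none; bids=[#3:2@101 #5:7@100] asks=[#2:7@104]
After op 6 [order #6] limit_sell(price=100, qty=7): fills=#3x#6:2@101 #5x#6:5@100; bids=[#5:2@100] asks=[#2:7@104]

Answer: 2@101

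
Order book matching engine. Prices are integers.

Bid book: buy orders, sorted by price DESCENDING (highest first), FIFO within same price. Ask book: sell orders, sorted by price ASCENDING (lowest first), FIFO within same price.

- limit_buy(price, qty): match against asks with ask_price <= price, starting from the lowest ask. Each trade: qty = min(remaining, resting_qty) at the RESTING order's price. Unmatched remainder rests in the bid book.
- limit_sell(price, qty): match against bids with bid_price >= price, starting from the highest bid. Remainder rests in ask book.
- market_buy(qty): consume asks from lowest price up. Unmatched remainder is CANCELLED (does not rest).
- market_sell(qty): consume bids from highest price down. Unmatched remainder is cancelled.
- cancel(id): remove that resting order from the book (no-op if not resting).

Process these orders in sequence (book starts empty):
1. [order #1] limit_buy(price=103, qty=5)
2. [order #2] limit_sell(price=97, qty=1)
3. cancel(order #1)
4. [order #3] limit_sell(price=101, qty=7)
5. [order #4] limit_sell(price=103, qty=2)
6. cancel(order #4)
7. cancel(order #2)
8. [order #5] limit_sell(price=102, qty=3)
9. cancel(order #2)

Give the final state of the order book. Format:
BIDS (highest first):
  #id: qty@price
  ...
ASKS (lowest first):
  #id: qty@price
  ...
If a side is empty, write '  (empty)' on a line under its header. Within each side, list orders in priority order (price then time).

After op 1 [order #1] limit_buy(price=103, qty=5): fills=none; bids=[#1:5@103] asks=[-]
After op 2 [order #2] limit_sell(price=97, qty=1): fills=#1x#2:1@103; bids=[#1:4@103] asks=[-]
After op 3 cancel(order #1): fills=none; bids=[-] asks=[-]
After op 4 [order #3] limit_sell(price=101, qty=7): fills=none; bids=[-] asks=[#3:7@101]
After op 5 [order #4] limit_sell(price=103, qty=2): fills=none; bids=[-] asks=[#3:7@101 #4:2@103]
After op 6 cancel(order #4): fills=none; bids=[-] asks=[#3:7@101]
After op 7 cancel(order #2): fills=none; bids=[-] asks=[#3:7@101]
After op 8 [order #5] limit_sell(price=102, qty=3): fills=none; bids=[-] asks=[#3:7@101 #5:3@102]
After op 9 cancel(order #2): fills=none; bids=[-] asks=[#3:7@101 #5:3@102]

Answer: BIDS (highest first):
  (empty)
ASKS (lowest first):
  #3: 7@101
  #5: 3@102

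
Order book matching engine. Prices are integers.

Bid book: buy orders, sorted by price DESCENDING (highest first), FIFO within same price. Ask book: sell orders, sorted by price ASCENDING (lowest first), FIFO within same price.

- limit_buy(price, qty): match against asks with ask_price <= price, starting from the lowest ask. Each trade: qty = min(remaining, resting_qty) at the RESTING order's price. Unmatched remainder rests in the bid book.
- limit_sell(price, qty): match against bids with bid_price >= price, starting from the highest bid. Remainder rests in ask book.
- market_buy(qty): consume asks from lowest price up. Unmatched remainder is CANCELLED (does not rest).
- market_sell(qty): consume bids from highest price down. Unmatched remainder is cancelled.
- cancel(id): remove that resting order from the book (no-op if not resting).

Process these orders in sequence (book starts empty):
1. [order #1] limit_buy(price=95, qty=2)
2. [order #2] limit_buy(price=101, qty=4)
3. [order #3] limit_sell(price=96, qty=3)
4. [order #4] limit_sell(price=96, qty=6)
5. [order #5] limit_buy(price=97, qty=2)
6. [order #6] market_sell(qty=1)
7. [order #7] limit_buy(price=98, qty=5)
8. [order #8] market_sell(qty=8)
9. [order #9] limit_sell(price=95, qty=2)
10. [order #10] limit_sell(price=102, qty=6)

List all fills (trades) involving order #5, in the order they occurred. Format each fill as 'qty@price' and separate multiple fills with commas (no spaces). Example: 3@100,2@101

Answer: 2@96

Derivation:
After op 1 [order #1] limit_buy(price=95, qty=2): fills=none; bids=[#1:2@95] asks=[-]
After op 2 [order #2] limit_buy(price=101, qty=4): fills=none; bids=[#2:4@101 #1:2@95] asks=[-]
After op 3 [order #3] limit_sell(price=96, qty=3): fills=#2x#3:3@101; bids=[#2:1@101 #1:2@95] asks=[-]
After op 4 [order #4] limit_sell(price=96, qty=6): fills=#2x#4:1@101; bids=[#1:2@95] asks=[#4:5@96]
After op 5 [order #5] limit_buy(price=97, qty=2): fills=#5x#4:2@96; bids=[#1:2@95] asks=[#4:3@96]
After op 6 [order #6] market_sell(qty=1): fills=#1x#6:1@95; bids=[#1:1@95] asks=[#4:3@96]
After op 7 [order #7] limit_buy(price=98, qty=5): fills=#7x#4:3@96; bids=[#7:2@98 #1:1@95] asks=[-]
After op 8 [order #8] market_sell(qty=8): fills=#7x#8:2@98 #1x#8:1@95; bids=[-] asks=[-]
After op 9 [order #9] limit_sell(price=95, qty=2): fills=none; bids=[-] asks=[#9:2@95]
After op 10 [order #10] limit_sell(price=102, qty=6): fills=none; bids=[-] asks=[#9:2@95 #10:6@102]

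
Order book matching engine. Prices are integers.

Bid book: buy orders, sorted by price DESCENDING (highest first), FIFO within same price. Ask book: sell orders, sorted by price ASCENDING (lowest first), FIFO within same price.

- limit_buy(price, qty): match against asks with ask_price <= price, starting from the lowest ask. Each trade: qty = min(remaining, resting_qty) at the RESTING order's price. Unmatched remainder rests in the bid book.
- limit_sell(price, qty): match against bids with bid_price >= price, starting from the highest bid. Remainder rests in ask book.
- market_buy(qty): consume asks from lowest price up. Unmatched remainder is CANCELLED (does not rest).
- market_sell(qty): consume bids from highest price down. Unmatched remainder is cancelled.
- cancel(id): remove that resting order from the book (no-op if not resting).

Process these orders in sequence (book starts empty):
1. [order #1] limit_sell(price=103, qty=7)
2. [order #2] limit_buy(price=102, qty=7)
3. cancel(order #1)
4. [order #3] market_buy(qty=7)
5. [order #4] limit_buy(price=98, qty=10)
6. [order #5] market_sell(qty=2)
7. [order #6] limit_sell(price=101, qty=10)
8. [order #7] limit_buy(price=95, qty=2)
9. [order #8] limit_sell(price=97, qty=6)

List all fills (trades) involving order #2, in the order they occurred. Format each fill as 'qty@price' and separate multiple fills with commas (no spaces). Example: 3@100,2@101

Answer: 2@102,5@102

Derivation:
After op 1 [order #1] limit_sell(price=103, qty=7): fills=none; bids=[-] asks=[#1:7@103]
After op 2 [order #2] limit_buy(price=102, qty=7): fills=none; bids=[#2:7@102] asks=[#1:7@103]
After op 3 cancel(order #1): fills=none; bids=[#2:7@102] asks=[-]
After op 4 [order #3] market_buy(qty=7): fills=none; bids=[#2:7@102] asks=[-]
After op 5 [order #4] limit_buy(price=98, qty=10): fills=none; bids=[#2:7@102 #4:10@98] asks=[-]
After op 6 [order #5] market_sell(qty=2): fills=#2x#5:2@102; bids=[#2:5@102 #4:10@98] asks=[-]
After op 7 [order #6] limit_sell(price=101, qty=10): fills=#2x#6:5@102; bids=[#4:10@98] asks=[#6:5@101]
After op 8 [order #7] limit_buy(price=95, qty=2): fills=none; bids=[#4:10@98 #7:2@95] asks=[#6:5@101]
After op 9 [order #8] limit_sell(price=97, qty=6): fills=#4x#8:6@98; bids=[#4:4@98 #7:2@95] asks=[#6:5@101]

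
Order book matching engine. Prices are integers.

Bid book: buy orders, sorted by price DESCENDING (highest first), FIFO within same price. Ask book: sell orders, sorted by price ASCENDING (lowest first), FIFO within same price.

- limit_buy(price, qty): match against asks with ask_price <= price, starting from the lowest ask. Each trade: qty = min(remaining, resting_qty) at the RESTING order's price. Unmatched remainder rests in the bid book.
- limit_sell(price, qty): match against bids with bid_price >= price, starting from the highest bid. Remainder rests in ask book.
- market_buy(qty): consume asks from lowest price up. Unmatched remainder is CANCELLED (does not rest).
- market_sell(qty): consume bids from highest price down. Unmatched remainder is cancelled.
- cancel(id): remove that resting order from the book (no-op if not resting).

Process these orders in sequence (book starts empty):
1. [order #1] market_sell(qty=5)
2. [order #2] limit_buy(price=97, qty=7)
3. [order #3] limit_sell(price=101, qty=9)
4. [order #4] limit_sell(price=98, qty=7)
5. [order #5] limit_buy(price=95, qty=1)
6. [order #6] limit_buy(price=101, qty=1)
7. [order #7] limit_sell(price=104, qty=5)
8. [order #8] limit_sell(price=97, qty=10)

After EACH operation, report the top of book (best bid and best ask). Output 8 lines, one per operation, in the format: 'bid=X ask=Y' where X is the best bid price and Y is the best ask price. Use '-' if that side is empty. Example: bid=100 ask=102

Answer: bid=- ask=-
bid=97 ask=-
bid=97 ask=101
bid=97 ask=98
bid=97 ask=98
bid=97 ask=98
bid=97 ask=98
bid=95 ask=97

Derivation:
After op 1 [order #1] market_sell(qty=5): fills=none; bids=[-] asks=[-]
After op 2 [order #2] limit_buy(price=97, qty=7): fills=none; bids=[#2:7@97] asks=[-]
After op 3 [order #3] limit_sell(price=101, qty=9): fills=none; bids=[#2:7@97] asks=[#3:9@101]
After op 4 [order #4] limit_sell(price=98, qty=7): fills=none; bids=[#2:7@97] asks=[#4:7@98 #3:9@101]
After op 5 [order #5] limit_buy(price=95, qty=1): fills=none; bids=[#2:7@97 #5:1@95] asks=[#4:7@98 #3:9@101]
After op 6 [order #6] limit_buy(price=101, qty=1): fills=#6x#4:1@98; bids=[#2:7@97 #5:1@95] asks=[#4:6@98 #3:9@101]
After op 7 [order #7] limit_sell(price=104, qty=5): fills=none; bids=[#2:7@97 #5:1@95] asks=[#4:6@98 #3:9@101 #7:5@104]
After op 8 [order #8] limit_sell(price=97, qty=10): fills=#2x#8:7@97; bids=[#5:1@95] asks=[#8:3@97 #4:6@98 #3:9@101 #7:5@104]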